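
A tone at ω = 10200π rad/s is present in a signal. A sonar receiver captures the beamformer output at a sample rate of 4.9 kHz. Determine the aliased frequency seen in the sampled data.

0.2 kHz

ω = 10200π rad/s → f = ω/(2π) = 5100 Hz = 5.1 kHz.
5.1 kHz mod fs = 0.2 kHz.
0.2 kHz ≤ fs/2 = 2.45 kHz, appears at 0.2 kHz.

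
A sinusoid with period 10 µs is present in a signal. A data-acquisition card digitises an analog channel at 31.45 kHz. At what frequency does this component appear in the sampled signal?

T = 10 µs → f = 1/T = 100 kHz.
100 kHz mod fs = 5.65 kHz.
5.65 kHz ≤ fs/2 = 15.725 kHz, appears at 5.65 kHz.

5.65 kHz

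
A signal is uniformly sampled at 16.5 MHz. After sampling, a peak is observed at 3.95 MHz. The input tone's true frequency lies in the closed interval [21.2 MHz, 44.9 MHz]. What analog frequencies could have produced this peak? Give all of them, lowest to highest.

Frequencies that alias to 3.95 MHz are k·fs ± 3.95 MHz for integer k ≥ 0.
k=0: 3.95 MHz.
k=1: 12.55 MHz, 20.45 MHz.
k=2: 29.05 MHz, 36.95 MHz.
k=3: 45.55 MHz, 53.45 MHz.
Within [21.2 MHz, 44.9 MHz]: 29.05 MHz, 36.95 MHz.

29.05 MHz, 36.95 MHz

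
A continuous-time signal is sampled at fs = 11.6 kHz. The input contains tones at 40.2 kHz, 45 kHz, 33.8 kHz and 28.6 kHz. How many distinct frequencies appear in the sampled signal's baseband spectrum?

fs/2 = 5.8 kHz.
40.2 kHz mod fs = 5.4 kHz.
5.4 kHz ≤ fs/2 = 5.8 kHz, appears at 5.4 kHz.
45 kHz mod fs = 10.2 kHz.
10.2 kHz > fs/2 = 5.8 kHz, folds to fs − 10.2 kHz = 1.4 kHz.
33.8 kHz mod fs = 10.6 kHz.
10.6 kHz > fs/2 = 5.8 kHz, folds to fs − 10.6 kHz = 1 kHz.
28.6 kHz mod fs = 5.4 kHz.
5.4 kHz ≤ fs/2 = 5.8 kHz, appears at 5.4 kHz.
Distinct values: {1 kHz, 1.4 kHz, 5.4 kHz} → 3.

3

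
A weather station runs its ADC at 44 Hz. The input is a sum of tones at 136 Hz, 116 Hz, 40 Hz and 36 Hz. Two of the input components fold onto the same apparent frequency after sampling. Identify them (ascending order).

fs/2 = 22 Hz.
136 Hz mod fs = 4 Hz.
4 Hz ≤ fs/2 = 22 Hz, appears at 4 Hz.
116 Hz mod fs = 28 Hz.
28 Hz > fs/2 = 22 Hz, folds to fs − 28 Hz = 16 Hz.
40 Hz > fs/2 = 22 Hz, folds to fs − 40 Hz = 4 Hz.
36 Hz > fs/2 = 22 Hz, folds to fs − 36 Hz = 8 Hz.
40 Hz and 136 Hz both map to 4 Hz.

40 Hz, 136 Hz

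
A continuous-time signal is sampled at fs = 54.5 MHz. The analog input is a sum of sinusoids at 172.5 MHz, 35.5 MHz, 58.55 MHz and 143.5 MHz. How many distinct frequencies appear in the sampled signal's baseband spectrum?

fs/2 = 27.25 MHz.
172.5 MHz mod fs = 9 MHz.
9 MHz ≤ fs/2 = 27.25 MHz, appears at 9 MHz.
35.5 MHz > fs/2 = 27.25 MHz, folds to fs − 35.5 MHz = 19 MHz.
58.55 MHz mod fs = 4.05 MHz.
4.05 MHz ≤ fs/2 = 27.25 MHz, appears at 4.05 MHz.
143.5 MHz mod fs = 34.5 MHz.
34.5 MHz > fs/2 = 27.25 MHz, folds to fs − 34.5 MHz = 20 MHz.
Distinct values: {4.05 MHz, 9 MHz, 19 MHz, 20 MHz} → 4.

4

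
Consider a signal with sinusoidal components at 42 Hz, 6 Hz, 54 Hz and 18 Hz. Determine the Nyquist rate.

Highest-frequency component: 54 Hz.
Nyquist rate = 2 × 54 Hz = 108 Hz.

108 Hz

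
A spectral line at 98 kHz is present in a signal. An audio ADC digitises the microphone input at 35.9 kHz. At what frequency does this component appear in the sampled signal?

9.7 kHz

98 kHz mod fs = 26.2 kHz.
26.2 kHz > fs/2 = 17.95 kHz, folds to fs − 26.2 kHz = 9.7 kHz.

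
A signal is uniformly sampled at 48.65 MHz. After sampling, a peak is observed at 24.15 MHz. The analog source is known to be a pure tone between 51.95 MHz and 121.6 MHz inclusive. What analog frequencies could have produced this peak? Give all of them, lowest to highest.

72.8 MHz, 73.15 MHz, 121.45 MHz

Frequencies that alias to 24.15 MHz are k·fs ± 24.15 MHz for integer k ≥ 0.
k=0: 24.15 MHz.
k=1: 24.5 MHz, 72.8 MHz.
k=2: 73.15 MHz, 121.45 MHz.
k=3: 121.8 MHz, 170.1 MHz.
Within [51.95 MHz, 121.6 MHz]: 72.8 MHz, 73.15 MHz, 121.45 MHz.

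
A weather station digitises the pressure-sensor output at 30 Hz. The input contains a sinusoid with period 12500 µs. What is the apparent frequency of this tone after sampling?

10 Hz

T = 12500 µs → f = 1/T = 80 Hz.
80 Hz mod fs = 20 Hz.
20 Hz > fs/2 = 15 Hz, folds to fs − 20 Hz = 10 Hz.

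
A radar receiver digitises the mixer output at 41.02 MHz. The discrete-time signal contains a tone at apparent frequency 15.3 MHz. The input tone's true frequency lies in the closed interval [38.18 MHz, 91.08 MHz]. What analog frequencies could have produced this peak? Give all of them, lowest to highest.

Frequencies that alias to 15.3 MHz are k·fs ± 15.3 MHz for integer k ≥ 0.
k=0: 15.3 MHz.
k=1: 25.72 MHz, 56.32 MHz.
k=2: 66.74 MHz, 97.34 MHz.
k=3: 107.76 MHz, 138.36 MHz.
Within [38.18 MHz, 91.08 MHz]: 56.32 MHz, 66.74 MHz.

56.32 MHz, 66.74 MHz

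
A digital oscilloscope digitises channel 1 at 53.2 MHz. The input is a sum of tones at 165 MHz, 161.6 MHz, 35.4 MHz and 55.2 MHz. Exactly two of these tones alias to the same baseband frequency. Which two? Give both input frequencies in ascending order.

fs/2 = 26.6 MHz.
165 MHz mod fs = 5.4 MHz.
5.4 MHz ≤ fs/2 = 26.6 MHz, appears at 5.4 MHz.
161.6 MHz mod fs = 2 MHz.
2 MHz ≤ fs/2 = 26.6 MHz, appears at 2 MHz.
35.4 MHz > fs/2 = 26.6 MHz, folds to fs − 35.4 MHz = 17.8 MHz.
55.2 MHz mod fs = 2 MHz.
2 MHz ≤ fs/2 = 26.6 MHz, appears at 2 MHz.
55.2 MHz and 161.6 MHz both map to 2 MHz.

55.2 MHz, 161.6 MHz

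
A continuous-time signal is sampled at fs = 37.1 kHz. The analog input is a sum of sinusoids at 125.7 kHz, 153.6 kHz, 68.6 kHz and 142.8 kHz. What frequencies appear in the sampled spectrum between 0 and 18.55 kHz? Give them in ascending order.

fs/2 = 18.55 kHz.
125.7 kHz mod fs = 14.4 kHz.
14.4 kHz ≤ fs/2 = 18.55 kHz, appears at 14.4 kHz.
153.6 kHz mod fs = 5.2 kHz.
5.2 kHz ≤ fs/2 = 18.55 kHz, appears at 5.2 kHz.
68.6 kHz mod fs = 31.5 kHz.
31.5 kHz > fs/2 = 18.55 kHz, folds to fs − 31.5 kHz = 5.6 kHz.
142.8 kHz mod fs = 31.5 kHz.
31.5 kHz > fs/2 = 18.55 kHz, folds to fs − 31.5 kHz = 5.6 kHz.
Distinct values: {5.2 kHz, 5.6 kHz, 14.4 kHz}.

5.2 kHz, 5.6 kHz, 14.4 kHz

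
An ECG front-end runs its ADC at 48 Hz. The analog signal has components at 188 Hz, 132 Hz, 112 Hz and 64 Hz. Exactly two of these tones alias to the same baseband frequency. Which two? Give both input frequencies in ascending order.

64 Hz, 112 Hz

fs/2 = 24 Hz.
188 Hz mod fs = 44 Hz.
44 Hz > fs/2 = 24 Hz, folds to fs − 44 Hz = 4 Hz.
132 Hz mod fs = 36 Hz.
36 Hz > fs/2 = 24 Hz, folds to fs − 36 Hz = 12 Hz.
112 Hz mod fs = 16 Hz.
16 Hz ≤ fs/2 = 24 Hz, appears at 16 Hz.
64 Hz mod fs = 16 Hz.
16 Hz ≤ fs/2 = 24 Hz, appears at 16 Hz.
64 Hz and 112 Hz both map to 16 Hz.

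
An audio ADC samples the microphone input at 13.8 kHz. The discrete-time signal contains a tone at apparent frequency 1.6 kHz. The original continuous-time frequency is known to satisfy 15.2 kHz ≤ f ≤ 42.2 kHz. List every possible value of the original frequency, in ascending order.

15.4 kHz, 26 kHz, 29.2 kHz, 39.8 kHz

Frequencies that alias to 1.6 kHz are k·fs ± 1.6 kHz for integer k ≥ 0.
k=0: 1.6 kHz.
k=1: 12.2 kHz, 15.4 kHz.
k=2: 26 kHz, 29.2 kHz.
k=3: 39.8 kHz, 43 kHz.
k=4: 53.6 kHz, 56.8 kHz.
Within [15.2 kHz, 42.2 kHz]: 15.4 kHz, 26 kHz, 29.2 kHz, 39.8 kHz.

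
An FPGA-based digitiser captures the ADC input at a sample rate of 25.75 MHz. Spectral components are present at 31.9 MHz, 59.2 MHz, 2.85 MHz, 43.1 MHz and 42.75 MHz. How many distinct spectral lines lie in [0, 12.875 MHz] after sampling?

5

fs/2 = 12.875 MHz.
31.9 MHz mod fs = 6.15 MHz.
6.15 MHz ≤ fs/2 = 12.875 MHz, appears at 6.15 MHz.
59.2 MHz mod fs = 7.7 MHz.
7.7 MHz ≤ fs/2 = 12.875 MHz, appears at 7.7 MHz.
2.85 MHz ≤ fs/2 = 12.875 MHz, passes unchanged.
43.1 MHz mod fs = 17.35 MHz.
17.35 MHz > fs/2 = 12.875 MHz, folds to fs − 17.35 MHz = 8.4 MHz.
42.75 MHz mod fs = 17 MHz.
17 MHz > fs/2 = 12.875 MHz, folds to fs − 17 MHz = 8.75 MHz.
Distinct values: {2.85 MHz, 6.15 MHz, 7.7 MHz, 8.4 MHz, 8.75 MHz} → 5.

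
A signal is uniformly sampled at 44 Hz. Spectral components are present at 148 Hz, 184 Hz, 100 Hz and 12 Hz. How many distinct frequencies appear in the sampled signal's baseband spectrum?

fs/2 = 22 Hz.
148 Hz mod fs = 16 Hz.
16 Hz ≤ fs/2 = 22 Hz, appears at 16 Hz.
184 Hz mod fs = 8 Hz.
8 Hz ≤ fs/2 = 22 Hz, appears at 8 Hz.
100 Hz mod fs = 12 Hz.
12 Hz ≤ fs/2 = 22 Hz, appears at 12 Hz.
12 Hz ≤ fs/2 = 22 Hz, passes unchanged.
Distinct values: {8 Hz, 12 Hz, 16 Hz} → 3.

3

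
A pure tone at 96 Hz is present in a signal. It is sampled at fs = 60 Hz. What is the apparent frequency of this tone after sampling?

24 Hz

96 Hz mod fs = 36 Hz.
36 Hz > fs/2 = 30 Hz, folds to fs − 36 Hz = 24 Hz.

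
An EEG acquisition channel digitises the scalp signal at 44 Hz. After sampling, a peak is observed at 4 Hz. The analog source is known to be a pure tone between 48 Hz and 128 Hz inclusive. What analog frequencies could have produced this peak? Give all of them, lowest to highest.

Frequencies that alias to 4 Hz are k·fs ± 4 Hz for integer k ≥ 0.
k=0: 4 Hz.
k=1: 40 Hz, 48 Hz.
k=2: 84 Hz, 92 Hz.
k=3: 128 Hz, 136 Hz.
k=4: 172 Hz, 180 Hz.
Within [48 Hz, 128 Hz]: 48 Hz, 84 Hz, 92 Hz, 128 Hz.

48 Hz, 84 Hz, 92 Hz, 128 Hz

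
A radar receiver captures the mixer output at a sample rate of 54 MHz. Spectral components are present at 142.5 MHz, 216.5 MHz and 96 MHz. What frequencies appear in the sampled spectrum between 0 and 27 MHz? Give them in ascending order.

fs/2 = 27 MHz.
142.5 MHz mod fs = 34.5 MHz.
34.5 MHz > fs/2 = 27 MHz, folds to fs − 34.5 MHz = 19.5 MHz.
216.5 MHz mod fs = 0.5 MHz.
0.5 MHz ≤ fs/2 = 27 MHz, appears at 0.5 MHz.
96 MHz mod fs = 42 MHz.
42 MHz > fs/2 = 27 MHz, folds to fs − 42 MHz = 12 MHz.
Distinct values: {0.5 MHz, 12 MHz, 19.5 MHz}.

0.5 MHz, 12 MHz, 19.5 MHz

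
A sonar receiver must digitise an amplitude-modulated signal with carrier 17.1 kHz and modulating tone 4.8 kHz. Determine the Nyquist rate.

AM sidebands sit at fc ± fm = 12.3 kHz and 21.9 kHz.
Highest-frequency component: 21.9 kHz.
Nyquist rate = 2 × 21.9 kHz = 43.8 kHz.

43.8 kHz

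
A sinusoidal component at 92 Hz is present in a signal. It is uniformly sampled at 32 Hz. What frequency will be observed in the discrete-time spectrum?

92 Hz mod fs = 28 Hz.
28 Hz > fs/2 = 16 Hz, folds to fs − 28 Hz = 4 Hz.

4 Hz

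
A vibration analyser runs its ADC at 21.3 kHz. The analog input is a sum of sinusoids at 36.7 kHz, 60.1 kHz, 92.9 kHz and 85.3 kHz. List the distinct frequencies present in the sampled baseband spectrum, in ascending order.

fs/2 = 10.65 kHz.
36.7 kHz mod fs = 15.4 kHz.
15.4 kHz > fs/2 = 10.65 kHz, folds to fs − 15.4 kHz = 5.9 kHz.
60.1 kHz mod fs = 17.5 kHz.
17.5 kHz > fs/2 = 10.65 kHz, folds to fs − 17.5 kHz = 3.8 kHz.
92.9 kHz mod fs = 7.7 kHz.
7.7 kHz ≤ fs/2 = 10.65 kHz, appears at 7.7 kHz.
85.3 kHz mod fs = 0.1 kHz.
0.1 kHz ≤ fs/2 = 10.65 kHz, appears at 0.1 kHz.
Distinct values: {0.1 kHz, 3.8 kHz, 5.9 kHz, 7.7 kHz}.

0.1 kHz, 3.8 kHz, 5.9 kHz, 7.7 kHz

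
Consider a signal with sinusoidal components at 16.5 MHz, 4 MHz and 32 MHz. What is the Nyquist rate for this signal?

Highest-frequency component: 32 MHz.
Nyquist rate = 2 × 32 MHz = 64 MHz.

64 MHz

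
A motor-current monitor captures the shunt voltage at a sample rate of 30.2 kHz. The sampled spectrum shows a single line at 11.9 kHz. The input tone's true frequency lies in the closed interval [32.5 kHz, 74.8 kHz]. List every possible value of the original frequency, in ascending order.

Frequencies that alias to 11.9 kHz are k·fs ± 11.9 kHz for integer k ≥ 0.
k=0: 11.9 kHz.
k=1: 18.3 kHz, 42.1 kHz.
k=2: 48.5 kHz, 72.3 kHz.
k=3: 78.7 kHz, 102.5 kHz.
Within [32.5 kHz, 74.8 kHz]: 42.1 kHz, 48.5 kHz, 72.3 kHz.

42.1 kHz, 48.5 kHz, 72.3 kHz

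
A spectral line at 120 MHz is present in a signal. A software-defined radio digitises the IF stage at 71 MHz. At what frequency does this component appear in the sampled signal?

120 MHz mod fs = 49 MHz.
49 MHz > fs/2 = 35.5 MHz, folds to fs − 49 MHz = 22 MHz.

22 MHz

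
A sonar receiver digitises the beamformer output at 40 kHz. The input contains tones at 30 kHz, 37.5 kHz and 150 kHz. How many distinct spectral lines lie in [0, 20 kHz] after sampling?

2

fs/2 = 20 kHz.
30 kHz > fs/2 = 20 kHz, folds to fs − 30 kHz = 10 kHz.
37.5 kHz > fs/2 = 20 kHz, folds to fs − 37.5 kHz = 2.5 kHz.
150 kHz mod fs = 30 kHz.
30 kHz > fs/2 = 20 kHz, folds to fs − 30 kHz = 10 kHz.
Distinct values: {2.5 kHz, 10 kHz} → 2.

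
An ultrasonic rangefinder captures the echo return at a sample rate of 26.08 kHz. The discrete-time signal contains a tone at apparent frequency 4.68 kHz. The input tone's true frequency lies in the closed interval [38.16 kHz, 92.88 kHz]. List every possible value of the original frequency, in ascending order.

Frequencies that alias to 4.68 kHz are k·fs ± 4.68 kHz for integer k ≥ 0.
k=0: 4.68 kHz.
k=1: 21.4 kHz, 30.76 kHz.
k=2: 47.48 kHz, 56.84 kHz.
k=3: 73.56 kHz, 82.92 kHz.
k=4: 99.64 kHz, 109 kHz.
Within [38.16 kHz, 92.88 kHz]: 47.48 kHz, 56.84 kHz, 73.56 kHz, 82.92 kHz.

47.48 kHz, 56.84 kHz, 73.56 kHz, 82.92 kHz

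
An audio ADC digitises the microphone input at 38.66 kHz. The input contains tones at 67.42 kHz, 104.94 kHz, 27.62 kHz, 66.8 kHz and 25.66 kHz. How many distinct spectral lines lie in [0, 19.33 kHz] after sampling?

4

fs/2 = 19.33 kHz.
67.42 kHz mod fs = 28.76 kHz.
28.76 kHz > fs/2 = 19.33 kHz, folds to fs − 28.76 kHz = 9.9 kHz.
104.94 kHz mod fs = 27.62 kHz.
27.62 kHz > fs/2 = 19.33 kHz, folds to fs − 27.62 kHz = 11.04 kHz.
27.62 kHz > fs/2 = 19.33 kHz, folds to fs − 27.62 kHz = 11.04 kHz.
66.8 kHz mod fs = 28.14 kHz.
28.14 kHz > fs/2 = 19.33 kHz, folds to fs − 28.14 kHz = 10.52 kHz.
25.66 kHz > fs/2 = 19.33 kHz, folds to fs − 25.66 kHz = 13 kHz.
Distinct values: {9.9 kHz, 10.52 kHz, 11.04 kHz, 13 kHz} → 4.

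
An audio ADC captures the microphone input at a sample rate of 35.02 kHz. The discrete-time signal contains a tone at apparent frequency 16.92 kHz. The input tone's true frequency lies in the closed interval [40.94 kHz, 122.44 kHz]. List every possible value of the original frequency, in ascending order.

Frequencies that alias to 16.92 kHz are k·fs ± 16.92 kHz for integer k ≥ 0.
k=0: 16.92 kHz.
k=1: 18.1 kHz, 51.94 kHz.
k=2: 53.12 kHz, 86.96 kHz.
k=3: 88.14 kHz, 121.98 kHz.
k=4: 123.16 kHz, 157 kHz.
Within [40.94 kHz, 122.44 kHz]: 51.94 kHz, 53.12 kHz, 86.96 kHz, 88.14 kHz, 121.98 kHz.

51.94 kHz, 53.12 kHz, 86.96 kHz, 88.14 kHz, 121.98 kHz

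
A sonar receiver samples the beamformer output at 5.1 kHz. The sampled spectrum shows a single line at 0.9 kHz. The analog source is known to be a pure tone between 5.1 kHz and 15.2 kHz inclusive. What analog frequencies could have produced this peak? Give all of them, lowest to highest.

Frequencies that alias to 0.9 kHz are k·fs ± 0.9 kHz for integer k ≥ 0.
k=0: 0.9 kHz.
k=1: 4.2 kHz, 6 kHz.
k=2: 9.3 kHz, 11.1 kHz.
k=3: 14.4 kHz, 16.2 kHz.
k=4: 19.5 kHz, 21.3 kHz.
Within [5.1 kHz, 15.2 kHz]: 6 kHz, 9.3 kHz, 11.1 kHz, 14.4 kHz.

6 kHz, 9.3 kHz, 11.1 kHz, 14.4 kHz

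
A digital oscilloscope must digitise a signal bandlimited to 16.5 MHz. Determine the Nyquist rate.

Nyquist rate = 2 × 16.5 MHz = 33 MHz.

33 MHz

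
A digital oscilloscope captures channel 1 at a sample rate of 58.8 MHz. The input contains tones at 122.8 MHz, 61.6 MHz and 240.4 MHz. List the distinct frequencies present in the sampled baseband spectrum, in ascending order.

2.8 MHz, 5.2 MHz

fs/2 = 29.4 MHz.
122.8 MHz mod fs = 5.2 MHz.
5.2 MHz ≤ fs/2 = 29.4 MHz, appears at 5.2 MHz.
61.6 MHz mod fs = 2.8 MHz.
2.8 MHz ≤ fs/2 = 29.4 MHz, appears at 2.8 MHz.
240.4 MHz mod fs = 5.2 MHz.
5.2 MHz ≤ fs/2 = 29.4 MHz, appears at 5.2 MHz.
Distinct values: {2.8 MHz, 5.2 MHz}.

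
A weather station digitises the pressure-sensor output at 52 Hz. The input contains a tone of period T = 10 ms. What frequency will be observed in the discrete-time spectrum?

4 Hz

T = 10 ms → f = 1/T = 100 Hz.
100 Hz mod fs = 48 Hz.
48 Hz > fs/2 = 26 Hz, folds to fs − 48 Hz = 4 Hz.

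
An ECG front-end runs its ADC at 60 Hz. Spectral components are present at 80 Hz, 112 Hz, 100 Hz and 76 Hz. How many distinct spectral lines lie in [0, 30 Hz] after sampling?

3

fs/2 = 30 Hz.
80 Hz mod fs = 20 Hz.
20 Hz ≤ fs/2 = 30 Hz, appears at 20 Hz.
112 Hz mod fs = 52 Hz.
52 Hz > fs/2 = 30 Hz, folds to fs − 52 Hz = 8 Hz.
100 Hz mod fs = 40 Hz.
40 Hz > fs/2 = 30 Hz, folds to fs − 40 Hz = 20 Hz.
76 Hz mod fs = 16 Hz.
16 Hz ≤ fs/2 = 30 Hz, appears at 16 Hz.
Distinct values: {8 Hz, 16 Hz, 20 Hz} → 3.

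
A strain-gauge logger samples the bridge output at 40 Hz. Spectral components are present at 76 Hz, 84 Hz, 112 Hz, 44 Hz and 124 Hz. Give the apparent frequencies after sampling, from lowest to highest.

fs/2 = 20 Hz.
76 Hz mod fs = 36 Hz.
36 Hz > fs/2 = 20 Hz, folds to fs − 36 Hz = 4 Hz.
84 Hz mod fs = 4 Hz.
4 Hz ≤ fs/2 = 20 Hz, appears at 4 Hz.
112 Hz mod fs = 32 Hz.
32 Hz > fs/2 = 20 Hz, folds to fs − 32 Hz = 8 Hz.
44 Hz mod fs = 4 Hz.
4 Hz ≤ fs/2 = 20 Hz, appears at 4 Hz.
124 Hz mod fs = 4 Hz.
4 Hz ≤ fs/2 = 20 Hz, appears at 4 Hz.
Distinct values: {4 Hz, 8 Hz}.

4 Hz, 8 Hz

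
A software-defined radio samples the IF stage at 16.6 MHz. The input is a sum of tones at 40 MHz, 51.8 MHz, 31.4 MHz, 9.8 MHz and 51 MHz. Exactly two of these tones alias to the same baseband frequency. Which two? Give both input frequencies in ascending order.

9.8 MHz, 40 MHz

fs/2 = 8.3 MHz.
40 MHz mod fs = 6.8 MHz.
6.8 MHz ≤ fs/2 = 8.3 MHz, appears at 6.8 MHz.
51.8 MHz mod fs = 2 MHz.
2 MHz ≤ fs/2 = 8.3 MHz, appears at 2 MHz.
31.4 MHz mod fs = 14.8 MHz.
14.8 MHz > fs/2 = 8.3 MHz, folds to fs − 14.8 MHz = 1.8 MHz.
9.8 MHz > fs/2 = 8.3 MHz, folds to fs − 9.8 MHz = 6.8 MHz.
51 MHz mod fs = 1.2 MHz.
1.2 MHz ≤ fs/2 = 8.3 MHz, appears at 1.2 MHz.
9.8 MHz and 40 MHz both map to 6.8 MHz.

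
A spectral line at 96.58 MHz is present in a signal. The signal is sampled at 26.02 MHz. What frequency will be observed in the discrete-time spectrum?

96.58 MHz mod fs = 18.52 MHz.
18.52 MHz > fs/2 = 13.01 MHz, folds to fs − 18.52 MHz = 7.5 MHz.

7.5 MHz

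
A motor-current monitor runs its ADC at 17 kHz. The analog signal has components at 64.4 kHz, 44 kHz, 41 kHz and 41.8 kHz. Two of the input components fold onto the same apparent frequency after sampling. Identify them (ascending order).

fs/2 = 8.5 kHz.
64.4 kHz mod fs = 13.4 kHz.
13.4 kHz > fs/2 = 8.5 kHz, folds to fs − 13.4 kHz = 3.6 kHz.
44 kHz mod fs = 10 kHz.
10 kHz > fs/2 = 8.5 kHz, folds to fs − 10 kHz = 7 kHz.
41 kHz mod fs = 7 kHz.
7 kHz ≤ fs/2 = 8.5 kHz, appears at 7 kHz.
41.8 kHz mod fs = 7.8 kHz.
7.8 kHz ≤ fs/2 = 8.5 kHz, appears at 7.8 kHz.
41 kHz and 44 kHz both map to 7 kHz.

41 kHz, 44 kHz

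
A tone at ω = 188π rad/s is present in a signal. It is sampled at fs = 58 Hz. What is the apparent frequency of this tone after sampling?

ω = 188π rad/s → f = ω/(2π) = 94 Hz.
94 Hz mod fs = 36 Hz.
36 Hz > fs/2 = 29 Hz, folds to fs − 36 Hz = 22 Hz.

22 Hz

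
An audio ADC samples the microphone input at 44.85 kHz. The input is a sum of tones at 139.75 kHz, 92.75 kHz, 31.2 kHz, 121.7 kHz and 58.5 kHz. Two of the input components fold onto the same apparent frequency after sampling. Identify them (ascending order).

fs/2 = 22.425 kHz.
139.75 kHz mod fs = 5.2 kHz.
5.2 kHz ≤ fs/2 = 22.425 kHz, appears at 5.2 kHz.
92.75 kHz mod fs = 3.05 kHz.
3.05 kHz ≤ fs/2 = 22.425 kHz, appears at 3.05 kHz.
31.2 kHz > fs/2 = 22.425 kHz, folds to fs − 31.2 kHz = 13.65 kHz.
121.7 kHz mod fs = 32 kHz.
32 kHz > fs/2 = 22.425 kHz, folds to fs − 32 kHz = 12.85 kHz.
58.5 kHz mod fs = 13.65 kHz.
13.65 kHz ≤ fs/2 = 22.425 kHz, appears at 13.65 kHz.
31.2 kHz and 58.5 kHz both map to 13.65 kHz.

31.2 kHz, 58.5 kHz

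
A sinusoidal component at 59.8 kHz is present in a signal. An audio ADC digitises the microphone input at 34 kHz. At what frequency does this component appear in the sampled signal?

8.2 kHz

59.8 kHz mod fs = 25.8 kHz.
25.8 kHz > fs/2 = 17 kHz, folds to fs − 25.8 kHz = 8.2 kHz.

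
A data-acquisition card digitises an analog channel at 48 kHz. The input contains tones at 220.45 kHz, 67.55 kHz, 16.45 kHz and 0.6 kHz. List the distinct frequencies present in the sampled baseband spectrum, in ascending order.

0.6 kHz, 16.45 kHz, 19.55 kHz

fs/2 = 24 kHz.
220.45 kHz mod fs = 28.45 kHz.
28.45 kHz > fs/2 = 24 kHz, folds to fs − 28.45 kHz = 19.55 kHz.
67.55 kHz mod fs = 19.55 kHz.
19.55 kHz ≤ fs/2 = 24 kHz, appears at 19.55 kHz.
16.45 kHz ≤ fs/2 = 24 kHz, passes unchanged.
0.6 kHz ≤ fs/2 = 24 kHz, passes unchanged.
Distinct values: {0.6 kHz, 16.45 kHz, 19.55 kHz}.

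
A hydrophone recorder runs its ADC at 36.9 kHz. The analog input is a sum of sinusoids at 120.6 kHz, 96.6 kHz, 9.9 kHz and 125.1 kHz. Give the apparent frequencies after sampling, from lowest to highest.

fs/2 = 18.45 kHz.
120.6 kHz mod fs = 9.9 kHz.
9.9 kHz ≤ fs/2 = 18.45 kHz, appears at 9.9 kHz.
96.6 kHz mod fs = 22.8 kHz.
22.8 kHz > fs/2 = 18.45 kHz, folds to fs − 22.8 kHz = 14.1 kHz.
9.9 kHz ≤ fs/2 = 18.45 kHz, passes unchanged.
125.1 kHz mod fs = 14.4 kHz.
14.4 kHz ≤ fs/2 = 18.45 kHz, appears at 14.4 kHz.
Distinct values: {9.9 kHz, 14.1 kHz, 14.4 kHz}.

9.9 kHz, 14.1 kHz, 14.4 kHz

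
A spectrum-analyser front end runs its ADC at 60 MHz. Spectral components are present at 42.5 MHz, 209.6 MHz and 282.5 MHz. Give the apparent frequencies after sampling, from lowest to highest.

17.5 MHz, 29.6 MHz

fs/2 = 30 MHz.
42.5 MHz > fs/2 = 30 MHz, folds to fs − 42.5 MHz = 17.5 MHz.
209.6 MHz mod fs = 29.6 MHz.
29.6 MHz ≤ fs/2 = 30 MHz, appears at 29.6 MHz.
282.5 MHz mod fs = 42.5 MHz.
42.5 MHz > fs/2 = 30 MHz, folds to fs − 42.5 MHz = 17.5 MHz.
Distinct values: {17.5 MHz, 29.6 MHz}.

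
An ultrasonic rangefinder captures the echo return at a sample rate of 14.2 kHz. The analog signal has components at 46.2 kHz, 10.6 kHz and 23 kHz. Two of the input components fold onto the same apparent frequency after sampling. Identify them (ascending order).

10.6 kHz, 46.2 kHz

fs/2 = 7.1 kHz.
46.2 kHz mod fs = 3.6 kHz.
3.6 kHz ≤ fs/2 = 7.1 kHz, appears at 3.6 kHz.
10.6 kHz > fs/2 = 7.1 kHz, folds to fs − 10.6 kHz = 3.6 kHz.
23 kHz mod fs = 8.8 kHz.
8.8 kHz > fs/2 = 7.1 kHz, folds to fs − 8.8 kHz = 5.4 kHz.
10.6 kHz and 46.2 kHz both map to 3.6 kHz.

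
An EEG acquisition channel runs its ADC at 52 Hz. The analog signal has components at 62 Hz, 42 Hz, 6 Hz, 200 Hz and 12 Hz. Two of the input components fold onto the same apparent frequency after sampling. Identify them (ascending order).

fs/2 = 26 Hz.
62 Hz mod fs = 10 Hz.
10 Hz ≤ fs/2 = 26 Hz, appears at 10 Hz.
42 Hz > fs/2 = 26 Hz, folds to fs − 42 Hz = 10 Hz.
6 Hz ≤ fs/2 = 26 Hz, passes unchanged.
200 Hz mod fs = 44 Hz.
44 Hz > fs/2 = 26 Hz, folds to fs − 44 Hz = 8 Hz.
12 Hz ≤ fs/2 = 26 Hz, passes unchanged.
42 Hz and 62 Hz both map to 10 Hz.

42 Hz, 62 Hz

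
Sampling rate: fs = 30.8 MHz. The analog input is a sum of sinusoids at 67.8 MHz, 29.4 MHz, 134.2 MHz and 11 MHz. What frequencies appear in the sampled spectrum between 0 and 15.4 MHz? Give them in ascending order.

1.4 MHz, 6.2 MHz, 11 MHz

fs/2 = 15.4 MHz.
67.8 MHz mod fs = 6.2 MHz.
6.2 MHz ≤ fs/2 = 15.4 MHz, appears at 6.2 MHz.
29.4 MHz > fs/2 = 15.4 MHz, folds to fs − 29.4 MHz = 1.4 MHz.
134.2 MHz mod fs = 11 MHz.
11 MHz ≤ fs/2 = 15.4 MHz, appears at 11 MHz.
11 MHz ≤ fs/2 = 15.4 MHz, passes unchanged.
Distinct values: {1.4 MHz, 6.2 MHz, 11 MHz}.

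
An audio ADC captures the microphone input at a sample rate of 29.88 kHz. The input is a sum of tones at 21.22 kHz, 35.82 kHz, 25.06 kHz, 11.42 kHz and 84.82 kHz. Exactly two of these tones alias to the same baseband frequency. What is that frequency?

4.82 kHz

fs/2 = 14.94 kHz.
21.22 kHz > fs/2 = 14.94 kHz, folds to fs − 21.22 kHz = 8.66 kHz.
35.82 kHz mod fs = 5.94 kHz.
5.94 kHz ≤ fs/2 = 14.94 kHz, appears at 5.94 kHz.
25.06 kHz > fs/2 = 14.94 kHz, folds to fs − 25.06 kHz = 4.82 kHz.
11.42 kHz ≤ fs/2 = 14.94 kHz, passes unchanged.
84.82 kHz mod fs = 25.06 kHz.
25.06 kHz > fs/2 = 14.94 kHz, folds to fs − 25.06 kHz = 4.82 kHz.
25.06 kHz and 84.82 kHz both map to 4.82 kHz.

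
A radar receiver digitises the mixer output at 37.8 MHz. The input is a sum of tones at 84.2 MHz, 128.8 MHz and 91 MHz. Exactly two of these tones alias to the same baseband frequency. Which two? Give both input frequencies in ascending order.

fs/2 = 18.9 MHz.
84.2 MHz mod fs = 8.6 MHz.
8.6 MHz ≤ fs/2 = 18.9 MHz, appears at 8.6 MHz.
128.8 MHz mod fs = 15.4 MHz.
15.4 MHz ≤ fs/2 = 18.9 MHz, appears at 15.4 MHz.
91 MHz mod fs = 15.4 MHz.
15.4 MHz ≤ fs/2 = 18.9 MHz, appears at 15.4 MHz.
91 MHz and 128.8 MHz both map to 15.4 MHz.

91 MHz, 128.8 MHz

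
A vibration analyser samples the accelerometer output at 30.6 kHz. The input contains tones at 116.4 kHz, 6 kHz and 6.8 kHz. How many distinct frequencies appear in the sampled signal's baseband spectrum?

fs/2 = 15.3 kHz.
116.4 kHz mod fs = 24.6 kHz.
24.6 kHz > fs/2 = 15.3 kHz, folds to fs − 24.6 kHz = 6 kHz.
6 kHz ≤ fs/2 = 15.3 kHz, passes unchanged.
6.8 kHz ≤ fs/2 = 15.3 kHz, passes unchanged.
Distinct values: {6 kHz, 6.8 kHz} → 2.

2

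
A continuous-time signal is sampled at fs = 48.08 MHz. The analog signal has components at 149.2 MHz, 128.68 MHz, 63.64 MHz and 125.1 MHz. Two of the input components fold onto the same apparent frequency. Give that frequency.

fs/2 = 24.04 MHz.
149.2 MHz mod fs = 4.96 MHz.
4.96 MHz ≤ fs/2 = 24.04 MHz, appears at 4.96 MHz.
128.68 MHz mod fs = 32.52 MHz.
32.52 MHz > fs/2 = 24.04 MHz, folds to fs − 32.52 MHz = 15.56 MHz.
63.64 MHz mod fs = 15.56 MHz.
15.56 MHz ≤ fs/2 = 24.04 MHz, appears at 15.56 MHz.
125.1 MHz mod fs = 28.94 MHz.
28.94 MHz > fs/2 = 24.04 MHz, folds to fs − 28.94 MHz = 19.14 MHz.
63.64 MHz and 128.68 MHz both map to 15.56 MHz.

15.56 MHz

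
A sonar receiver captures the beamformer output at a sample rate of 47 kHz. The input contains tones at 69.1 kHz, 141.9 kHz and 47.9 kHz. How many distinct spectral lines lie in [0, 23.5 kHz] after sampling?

2

fs/2 = 23.5 kHz.
69.1 kHz mod fs = 22.1 kHz.
22.1 kHz ≤ fs/2 = 23.5 kHz, appears at 22.1 kHz.
141.9 kHz mod fs = 0.9 kHz.
0.9 kHz ≤ fs/2 = 23.5 kHz, appears at 0.9 kHz.
47.9 kHz mod fs = 0.9 kHz.
0.9 kHz ≤ fs/2 = 23.5 kHz, appears at 0.9 kHz.
Distinct values: {0.9 kHz, 22.1 kHz} → 2.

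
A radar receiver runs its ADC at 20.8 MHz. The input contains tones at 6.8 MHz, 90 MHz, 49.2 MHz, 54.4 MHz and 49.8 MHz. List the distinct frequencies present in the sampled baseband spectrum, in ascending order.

6.8 MHz, 7.6 MHz, 8 MHz, 8.2 MHz

fs/2 = 10.4 MHz.
6.8 MHz ≤ fs/2 = 10.4 MHz, passes unchanged.
90 MHz mod fs = 6.8 MHz.
6.8 MHz ≤ fs/2 = 10.4 MHz, appears at 6.8 MHz.
49.2 MHz mod fs = 7.6 MHz.
7.6 MHz ≤ fs/2 = 10.4 MHz, appears at 7.6 MHz.
54.4 MHz mod fs = 12.8 MHz.
12.8 MHz > fs/2 = 10.4 MHz, folds to fs − 12.8 MHz = 8 MHz.
49.8 MHz mod fs = 8.2 MHz.
8.2 MHz ≤ fs/2 = 10.4 MHz, appears at 8.2 MHz.
Distinct values: {6.8 MHz, 7.6 MHz, 8 MHz, 8.2 MHz}.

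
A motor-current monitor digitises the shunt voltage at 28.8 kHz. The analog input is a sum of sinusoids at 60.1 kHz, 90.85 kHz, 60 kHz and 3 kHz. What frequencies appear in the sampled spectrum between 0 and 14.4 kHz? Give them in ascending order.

2.4 kHz, 2.5 kHz, 3 kHz, 4.45 kHz

fs/2 = 14.4 kHz.
60.1 kHz mod fs = 2.5 kHz.
2.5 kHz ≤ fs/2 = 14.4 kHz, appears at 2.5 kHz.
90.85 kHz mod fs = 4.45 kHz.
4.45 kHz ≤ fs/2 = 14.4 kHz, appears at 4.45 kHz.
60 kHz mod fs = 2.4 kHz.
2.4 kHz ≤ fs/2 = 14.4 kHz, appears at 2.4 kHz.
3 kHz ≤ fs/2 = 14.4 kHz, passes unchanged.
Distinct values: {2.4 kHz, 2.5 kHz, 3 kHz, 4.45 kHz}.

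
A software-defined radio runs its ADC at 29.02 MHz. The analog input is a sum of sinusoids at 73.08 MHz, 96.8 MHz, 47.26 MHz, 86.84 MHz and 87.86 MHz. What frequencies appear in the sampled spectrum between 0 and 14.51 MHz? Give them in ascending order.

0.22 MHz, 0.8 MHz, 9.74 MHz, 10.78 MHz, 13.98 MHz

fs/2 = 14.51 MHz.
73.08 MHz mod fs = 15.04 MHz.
15.04 MHz > fs/2 = 14.51 MHz, folds to fs − 15.04 MHz = 13.98 MHz.
96.8 MHz mod fs = 9.74 MHz.
9.74 MHz ≤ fs/2 = 14.51 MHz, appears at 9.74 MHz.
47.26 MHz mod fs = 18.24 MHz.
18.24 MHz > fs/2 = 14.51 MHz, folds to fs − 18.24 MHz = 10.78 MHz.
86.84 MHz mod fs = 28.8 MHz.
28.8 MHz > fs/2 = 14.51 MHz, folds to fs − 28.8 MHz = 0.22 MHz.
87.86 MHz mod fs = 0.8 MHz.
0.8 MHz ≤ fs/2 = 14.51 MHz, appears at 0.8 MHz.
Distinct values: {0.22 MHz, 0.8 MHz, 9.74 MHz, 10.78 MHz, 13.98 MHz}.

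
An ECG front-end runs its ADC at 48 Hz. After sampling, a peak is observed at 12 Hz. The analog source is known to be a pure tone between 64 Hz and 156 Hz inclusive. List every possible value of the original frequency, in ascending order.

Frequencies that alias to 12 Hz are k·fs ± 12 Hz for integer k ≥ 0.
k=0: 12 Hz.
k=1: 36 Hz, 60 Hz.
k=2: 84 Hz, 108 Hz.
k=3: 132 Hz, 156 Hz.
k=4: 180 Hz, 204 Hz.
Within [64 Hz, 156 Hz]: 84 Hz, 108 Hz, 132 Hz, 156 Hz.

84 Hz, 108 Hz, 132 Hz, 156 Hz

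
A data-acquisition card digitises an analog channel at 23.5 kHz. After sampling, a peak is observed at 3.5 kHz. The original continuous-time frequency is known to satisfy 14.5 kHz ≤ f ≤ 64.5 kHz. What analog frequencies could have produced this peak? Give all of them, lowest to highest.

20 kHz, 27 kHz, 43.5 kHz, 50.5 kHz

Frequencies that alias to 3.5 kHz are k·fs ± 3.5 kHz for integer k ≥ 0.
k=0: 3.5 kHz.
k=1: 20 kHz, 27 kHz.
k=2: 43.5 kHz, 50.5 kHz.
k=3: 67 kHz, 74 kHz.
Within [14.5 kHz, 64.5 kHz]: 20 kHz, 27 kHz, 43.5 kHz, 50.5 kHz.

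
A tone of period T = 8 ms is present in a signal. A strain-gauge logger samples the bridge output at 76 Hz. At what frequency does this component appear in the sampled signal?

T = 8 ms → f = 1/T = 125 Hz.
125 Hz mod fs = 49 Hz.
49 Hz > fs/2 = 38 Hz, folds to fs − 49 Hz = 27 Hz.

27 Hz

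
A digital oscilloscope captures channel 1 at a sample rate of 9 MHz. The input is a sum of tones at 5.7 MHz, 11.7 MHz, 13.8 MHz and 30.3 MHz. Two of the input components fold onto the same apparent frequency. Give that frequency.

fs/2 = 4.5 MHz.
5.7 MHz > fs/2 = 4.5 MHz, folds to fs − 5.7 MHz = 3.3 MHz.
11.7 MHz mod fs = 2.7 MHz.
2.7 MHz ≤ fs/2 = 4.5 MHz, appears at 2.7 MHz.
13.8 MHz mod fs = 4.8 MHz.
4.8 MHz > fs/2 = 4.5 MHz, folds to fs − 4.8 MHz = 4.2 MHz.
30.3 MHz mod fs = 3.3 MHz.
3.3 MHz ≤ fs/2 = 4.5 MHz, appears at 3.3 MHz.
5.7 MHz and 30.3 MHz both map to 3.3 MHz.

3.3 MHz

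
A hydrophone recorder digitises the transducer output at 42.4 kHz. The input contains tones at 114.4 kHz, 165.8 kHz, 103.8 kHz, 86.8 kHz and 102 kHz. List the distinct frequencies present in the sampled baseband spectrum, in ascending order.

2 kHz, 3.8 kHz, 12.8 kHz, 17.2 kHz, 19 kHz

fs/2 = 21.2 kHz.
114.4 kHz mod fs = 29.6 kHz.
29.6 kHz > fs/2 = 21.2 kHz, folds to fs − 29.6 kHz = 12.8 kHz.
165.8 kHz mod fs = 38.6 kHz.
38.6 kHz > fs/2 = 21.2 kHz, folds to fs − 38.6 kHz = 3.8 kHz.
103.8 kHz mod fs = 19 kHz.
19 kHz ≤ fs/2 = 21.2 kHz, appears at 19 kHz.
86.8 kHz mod fs = 2 kHz.
2 kHz ≤ fs/2 = 21.2 kHz, appears at 2 kHz.
102 kHz mod fs = 17.2 kHz.
17.2 kHz ≤ fs/2 = 21.2 kHz, appears at 17.2 kHz.
Distinct values: {2 kHz, 3.8 kHz, 12.8 kHz, 17.2 kHz, 19 kHz}.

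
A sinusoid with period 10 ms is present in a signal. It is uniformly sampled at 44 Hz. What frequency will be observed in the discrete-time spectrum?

12 Hz

T = 10 ms → f = 1/T = 100 Hz.
100 Hz mod fs = 12 Hz.
12 Hz ≤ fs/2 = 22 Hz, appears at 12 Hz.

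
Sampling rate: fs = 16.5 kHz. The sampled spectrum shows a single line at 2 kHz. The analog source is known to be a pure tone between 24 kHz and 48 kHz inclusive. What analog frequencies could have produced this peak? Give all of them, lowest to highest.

Frequencies that alias to 2 kHz are k·fs ± 2 kHz for integer k ≥ 0.
k=0: 2 kHz.
k=1: 14.5 kHz, 18.5 kHz.
k=2: 31 kHz, 35 kHz.
k=3: 47.5 kHz, 51.5 kHz.
k=4: 64 kHz, 68 kHz.
Within [24 kHz, 48 kHz]: 31 kHz, 35 kHz, 47.5 kHz.

31 kHz, 35 kHz, 47.5 kHz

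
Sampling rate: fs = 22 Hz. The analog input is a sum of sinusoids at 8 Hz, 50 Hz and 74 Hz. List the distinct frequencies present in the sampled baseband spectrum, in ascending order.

fs/2 = 11 Hz.
8 Hz ≤ fs/2 = 11 Hz, passes unchanged.
50 Hz mod fs = 6 Hz.
6 Hz ≤ fs/2 = 11 Hz, appears at 6 Hz.
74 Hz mod fs = 8 Hz.
8 Hz ≤ fs/2 = 11 Hz, appears at 8 Hz.
Distinct values: {6 Hz, 8 Hz}.

6 Hz, 8 Hz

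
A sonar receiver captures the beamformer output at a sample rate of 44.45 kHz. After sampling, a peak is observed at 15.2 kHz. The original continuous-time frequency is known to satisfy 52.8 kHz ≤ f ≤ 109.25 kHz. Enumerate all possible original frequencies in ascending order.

Frequencies that alias to 15.2 kHz are k·fs ± 15.2 kHz for integer k ≥ 0.
k=0: 15.2 kHz.
k=1: 29.25 kHz, 59.65 kHz.
k=2: 73.7 kHz, 104.1 kHz.
k=3: 118.15 kHz, 148.55 kHz.
Within [52.8 kHz, 109.25 kHz]: 59.65 kHz, 73.7 kHz, 104.1 kHz.

59.65 kHz, 73.7 kHz, 104.1 kHz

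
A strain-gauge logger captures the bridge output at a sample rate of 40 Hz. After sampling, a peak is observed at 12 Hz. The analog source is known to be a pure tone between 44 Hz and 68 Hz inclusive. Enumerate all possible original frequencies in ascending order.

Frequencies that alias to 12 Hz are k·fs ± 12 Hz for integer k ≥ 0.
k=0: 12 Hz.
k=1: 28 Hz, 52 Hz.
k=2: 68 Hz, 92 Hz.
k=3: 108 Hz, 132 Hz.
Within [44 Hz, 68 Hz]: 52 Hz, 68 Hz.

52 Hz, 68 Hz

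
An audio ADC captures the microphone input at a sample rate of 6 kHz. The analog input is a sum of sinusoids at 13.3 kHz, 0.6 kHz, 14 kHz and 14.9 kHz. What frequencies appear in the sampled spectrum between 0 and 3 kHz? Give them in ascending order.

0.6 kHz, 1.3 kHz, 2 kHz, 2.9 kHz

fs/2 = 3 kHz.
13.3 kHz mod fs = 1.3 kHz.
1.3 kHz ≤ fs/2 = 3 kHz, appears at 1.3 kHz.
0.6 kHz ≤ fs/2 = 3 kHz, passes unchanged.
14 kHz mod fs = 2 kHz.
2 kHz ≤ fs/2 = 3 kHz, appears at 2 kHz.
14.9 kHz mod fs = 2.9 kHz.
2.9 kHz ≤ fs/2 = 3 kHz, appears at 2.9 kHz.
Distinct values: {0.6 kHz, 1.3 kHz, 2 kHz, 2.9 kHz}.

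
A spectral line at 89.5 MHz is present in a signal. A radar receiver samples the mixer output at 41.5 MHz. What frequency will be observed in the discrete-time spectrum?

6.5 MHz

89.5 MHz mod fs = 6.5 MHz.
6.5 MHz ≤ fs/2 = 20.75 MHz, appears at 6.5 MHz.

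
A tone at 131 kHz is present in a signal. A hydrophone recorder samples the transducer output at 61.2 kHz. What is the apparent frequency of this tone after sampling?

131 kHz mod fs = 8.6 kHz.
8.6 kHz ≤ fs/2 = 30.6 kHz, appears at 8.6 kHz.

8.6 kHz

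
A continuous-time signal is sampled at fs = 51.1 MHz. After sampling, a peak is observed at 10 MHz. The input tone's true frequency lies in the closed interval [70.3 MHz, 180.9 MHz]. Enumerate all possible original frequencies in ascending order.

Frequencies that alias to 10 MHz are k·fs ± 10 MHz for integer k ≥ 0.
k=0: 10 MHz.
k=1: 41.1 MHz, 61.1 MHz.
k=2: 92.2 MHz, 112.2 MHz.
k=3: 143.3 MHz, 163.3 MHz.
k=4: 194.4 MHz, 214.4 MHz.
Within [70.3 MHz, 180.9 MHz]: 92.2 MHz, 112.2 MHz, 143.3 MHz, 163.3 MHz.

92.2 MHz, 112.2 MHz, 143.3 MHz, 163.3 MHz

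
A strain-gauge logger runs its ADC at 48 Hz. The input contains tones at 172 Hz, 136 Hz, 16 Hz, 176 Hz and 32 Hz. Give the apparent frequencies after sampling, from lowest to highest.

8 Hz, 16 Hz, 20 Hz

fs/2 = 24 Hz.
172 Hz mod fs = 28 Hz.
28 Hz > fs/2 = 24 Hz, folds to fs − 28 Hz = 20 Hz.
136 Hz mod fs = 40 Hz.
40 Hz > fs/2 = 24 Hz, folds to fs − 40 Hz = 8 Hz.
16 Hz ≤ fs/2 = 24 Hz, passes unchanged.
176 Hz mod fs = 32 Hz.
32 Hz > fs/2 = 24 Hz, folds to fs − 32 Hz = 16 Hz.
32 Hz > fs/2 = 24 Hz, folds to fs − 32 Hz = 16 Hz.
Distinct values: {8 Hz, 16 Hz, 20 Hz}.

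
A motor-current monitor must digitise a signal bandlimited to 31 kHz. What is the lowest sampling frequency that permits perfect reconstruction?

62 kHz

Nyquist rate = 2 × 31 kHz = 62 kHz.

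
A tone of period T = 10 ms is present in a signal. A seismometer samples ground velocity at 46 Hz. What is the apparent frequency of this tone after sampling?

T = 10 ms → f = 1/T = 100 Hz.
100 Hz mod fs = 8 Hz.
8 Hz ≤ fs/2 = 23 Hz, appears at 8 Hz.

8 Hz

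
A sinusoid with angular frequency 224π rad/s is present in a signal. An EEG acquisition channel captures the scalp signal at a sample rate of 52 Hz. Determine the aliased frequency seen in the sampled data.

8 Hz

ω = 224π rad/s → f = ω/(2π) = 112 Hz.
112 Hz mod fs = 8 Hz.
8 Hz ≤ fs/2 = 26 Hz, appears at 8 Hz.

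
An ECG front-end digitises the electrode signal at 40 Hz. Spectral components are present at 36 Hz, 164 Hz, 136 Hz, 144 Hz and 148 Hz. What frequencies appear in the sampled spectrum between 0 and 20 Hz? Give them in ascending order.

fs/2 = 20 Hz.
36 Hz > fs/2 = 20 Hz, folds to fs − 36 Hz = 4 Hz.
164 Hz mod fs = 4 Hz.
4 Hz ≤ fs/2 = 20 Hz, appears at 4 Hz.
136 Hz mod fs = 16 Hz.
16 Hz ≤ fs/2 = 20 Hz, appears at 16 Hz.
144 Hz mod fs = 24 Hz.
24 Hz > fs/2 = 20 Hz, folds to fs − 24 Hz = 16 Hz.
148 Hz mod fs = 28 Hz.
28 Hz > fs/2 = 20 Hz, folds to fs − 28 Hz = 12 Hz.
Distinct values: {4 Hz, 12 Hz, 16 Hz}.

4 Hz, 12 Hz, 16 Hz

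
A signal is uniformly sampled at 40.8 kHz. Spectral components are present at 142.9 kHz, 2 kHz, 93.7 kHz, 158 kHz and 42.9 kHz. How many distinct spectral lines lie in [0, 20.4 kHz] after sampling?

fs/2 = 20.4 kHz.
142.9 kHz mod fs = 20.5 kHz.
20.5 kHz > fs/2 = 20.4 kHz, folds to fs − 20.5 kHz = 20.3 kHz.
2 kHz ≤ fs/2 = 20.4 kHz, passes unchanged.
93.7 kHz mod fs = 12.1 kHz.
12.1 kHz ≤ fs/2 = 20.4 kHz, appears at 12.1 kHz.
158 kHz mod fs = 35.6 kHz.
35.6 kHz > fs/2 = 20.4 kHz, folds to fs − 35.6 kHz = 5.2 kHz.
42.9 kHz mod fs = 2.1 kHz.
2.1 kHz ≤ fs/2 = 20.4 kHz, appears at 2.1 kHz.
Distinct values: {2 kHz, 2.1 kHz, 5.2 kHz, 12.1 kHz, 20.3 kHz} → 5.

5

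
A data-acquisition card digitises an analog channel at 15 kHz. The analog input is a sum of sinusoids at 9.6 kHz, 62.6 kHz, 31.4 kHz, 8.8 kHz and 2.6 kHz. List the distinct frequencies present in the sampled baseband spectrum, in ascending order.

1.4 kHz, 2.6 kHz, 5.4 kHz, 6.2 kHz

fs/2 = 7.5 kHz.
9.6 kHz > fs/2 = 7.5 kHz, folds to fs − 9.6 kHz = 5.4 kHz.
62.6 kHz mod fs = 2.6 kHz.
2.6 kHz ≤ fs/2 = 7.5 kHz, appears at 2.6 kHz.
31.4 kHz mod fs = 1.4 kHz.
1.4 kHz ≤ fs/2 = 7.5 kHz, appears at 1.4 kHz.
8.8 kHz > fs/2 = 7.5 kHz, folds to fs − 8.8 kHz = 6.2 kHz.
2.6 kHz ≤ fs/2 = 7.5 kHz, passes unchanged.
Distinct values: {1.4 kHz, 2.6 kHz, 5.4 kHz, 6.2 kHz}.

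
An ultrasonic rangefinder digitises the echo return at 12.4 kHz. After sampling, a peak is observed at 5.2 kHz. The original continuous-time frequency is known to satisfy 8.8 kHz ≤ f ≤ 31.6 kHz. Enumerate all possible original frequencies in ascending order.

17.6 kHz, 19.6 kHz, 30 kHz

Frequencies that alias to 5.2 kHz are k·fs ± 5.2 kHz for integer k ≥ 0.
k=0: 5.2 kHz.
k=1: 7.2 kHz, 17.6 kHz.
k=2: 19.6 kHz, 30 kHz.
k=3: 32 kHz, 42.4 kHz.
Within [8.8 kHz, 31.6 kHz]: 17.6 kHz, 19.6 kHz, 30 kHz.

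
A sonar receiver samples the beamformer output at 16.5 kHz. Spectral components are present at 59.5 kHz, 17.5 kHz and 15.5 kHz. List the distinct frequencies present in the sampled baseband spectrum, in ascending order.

1 kHz, 6.5 kHz

fs/2 = 8.25 kHz.
59.5 kHz mod fs = 10 kHz.
10 kHz > fs/2 = 8.25 kHz, folds to fs − 10 kHz = 6.5 kHz.
17.5 kHz mod fs = 1 kHz.
1 kHz ≤ fs/2 = 8.25 kHz, appears at 1 kHz.
15.5 kHz > fs/2 = 8.25 kHz, folds to fs − 15.5 kHz = 1 kHz.
Distinct values: {1 kHz, 6.5 kHz}.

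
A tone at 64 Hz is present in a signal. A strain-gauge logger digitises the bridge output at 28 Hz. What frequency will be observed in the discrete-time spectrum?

64 Hz mod fs = 8 Hz.
8 Hz ≤ fs/2 = 14 Hz, appears at 8 Hz.

8 Hz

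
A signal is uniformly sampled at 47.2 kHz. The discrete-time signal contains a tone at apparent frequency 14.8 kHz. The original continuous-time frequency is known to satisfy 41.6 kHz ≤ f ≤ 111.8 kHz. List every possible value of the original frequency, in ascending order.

Frequencies that alias to 14.8 kHz are k·fs ± 14.8 kHz for integer k ≥ 0.
k=0: 14.8 kHz.
k=1: 32.4 kHz, 62 kHz.
k=2: 79.6 kHz, 109.2 kHz.
k=3: 126.8 kHz, 156.4 kHz.
Within [41.6 kHz, 111.8 kHz]: 62 kHz, 79.6 kHz, 109.2 kHz.

62 kHz, 79.6 kHz, 109.2 kHz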